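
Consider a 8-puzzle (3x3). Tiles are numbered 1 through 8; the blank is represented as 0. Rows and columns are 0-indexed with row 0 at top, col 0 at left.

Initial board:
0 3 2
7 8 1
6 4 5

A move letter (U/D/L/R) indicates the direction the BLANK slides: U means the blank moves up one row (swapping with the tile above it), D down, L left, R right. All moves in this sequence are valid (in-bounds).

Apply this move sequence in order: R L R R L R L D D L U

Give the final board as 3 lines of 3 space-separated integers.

Answer: 3 8 2
0 4 1
7 6 5

Derivation:
After move 1 (R):
3 0 2
7 8 1
6 4 5

After move 2 (L):
0 3 2
7 8 1
6 4 5

After move 3 (R):
3 0 2
7 8 1
6 4 5

After move 4 (R):
3 2 0
7 8 1
6 4 5

After move 5 (L):
3 0 2
7 8 1
6 4 5

After move 6 (R):
3 2 0
7 8 1
6 4 5

After move 7 (L):
3 0 2
7 8 1
6 4 5

After move 8 (D):
3 8 2
7 0 1
6 4 5

After move 9 (D):
3 8 2
7 4 1
6 0 5

After move 10 (L):
3 8 2
7 4 1
0 6 5

After move 11 (U):
3 8 2
0 4 1
7 6 5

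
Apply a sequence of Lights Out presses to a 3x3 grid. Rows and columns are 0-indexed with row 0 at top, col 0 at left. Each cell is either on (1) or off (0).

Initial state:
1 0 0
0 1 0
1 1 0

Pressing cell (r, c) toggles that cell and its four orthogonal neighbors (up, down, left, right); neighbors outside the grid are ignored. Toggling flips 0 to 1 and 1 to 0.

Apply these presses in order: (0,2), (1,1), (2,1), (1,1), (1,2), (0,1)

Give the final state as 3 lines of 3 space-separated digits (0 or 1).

After press 1 at (0,2):
1 1 1
0 1 1
1 1 0

After press 2 at (1,1):
1 0 1
1 0 0
1 0 0

After press 3 at (2,1):
1 0 1
1 1 0
0 1 1

After press 4 at (1,1):
1 1 1
0 0 1
0 0 1

After press 5 at (1,2):
1 1 0
0 1 0
0 0 0

After press 6 at (0,1):
0 0 1
0 0 0
0 0 0

Answer: 0 0 1
0 0 0
0 0 0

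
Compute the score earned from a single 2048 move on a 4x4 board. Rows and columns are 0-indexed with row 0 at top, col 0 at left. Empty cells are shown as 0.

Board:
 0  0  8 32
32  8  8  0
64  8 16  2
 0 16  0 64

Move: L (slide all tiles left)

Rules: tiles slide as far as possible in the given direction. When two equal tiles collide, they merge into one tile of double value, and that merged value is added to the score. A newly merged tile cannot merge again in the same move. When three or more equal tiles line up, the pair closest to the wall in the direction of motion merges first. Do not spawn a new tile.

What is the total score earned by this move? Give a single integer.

Answer: 16

Derivation:
Slide left:
row 0: [0, 0, 8, 32] -> [8, 32, 0, 0]  score +0 (running 0)
row 1: [32, 8, 8, 0] -> [32, 16, 0, 0]  score +16 (running 16)
row 2: [64, 8, 16, 2] -> [64, 8, 16, 2]  score +0 (running 16)
row 3: [0, 16, 0, 64] -> [16, 64, 0, 0]  score +0 (running 16)
Board after move:
 8 32  0  0
32 16  0  0
64  8 16  2
16 64  0  0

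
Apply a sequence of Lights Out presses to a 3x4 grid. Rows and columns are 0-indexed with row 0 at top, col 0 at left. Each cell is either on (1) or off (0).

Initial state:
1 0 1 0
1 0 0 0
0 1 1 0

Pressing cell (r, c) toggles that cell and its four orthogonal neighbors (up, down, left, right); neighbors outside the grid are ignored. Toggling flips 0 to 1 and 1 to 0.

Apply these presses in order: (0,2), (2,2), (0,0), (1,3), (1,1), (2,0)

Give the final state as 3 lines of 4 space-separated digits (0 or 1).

Answer: 0 1 0 0
0 1 0 1
1 0 0 0

Derivation:
After press 1 at (0,2):
1 1 0 1
1 0 1 0
0 1 1 0

After press 2 at (2,2):
1 1 0 1
1 0 0 0
0 0 0 1

After press 3 at (0,0):
0 0 0 1
0 0 0 0
0 0 0 1

After press 4 at (1,3):
0 0 0 0
0 0 1 1
0 0 0 0

After press 5 at (1,1):
0 1 0 0
1 1 0 1
0 1 0 0

After press 6 at (2,0):
0 1 0 0
0 1 0 1
1 0 0 0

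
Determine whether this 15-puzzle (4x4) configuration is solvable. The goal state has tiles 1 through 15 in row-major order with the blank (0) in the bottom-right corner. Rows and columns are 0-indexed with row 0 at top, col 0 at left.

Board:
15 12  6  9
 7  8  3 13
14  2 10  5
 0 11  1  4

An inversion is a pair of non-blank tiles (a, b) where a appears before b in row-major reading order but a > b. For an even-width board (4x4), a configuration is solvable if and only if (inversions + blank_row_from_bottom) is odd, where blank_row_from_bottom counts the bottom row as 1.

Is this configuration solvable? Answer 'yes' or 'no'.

Inversions: 69
Blank is in row 3 (0-indexed from top), which is row 1 counting from the bottom (bottom = 1).
69 + 1 = 70, which is even, so the puzzle is not solvable.

Answer: no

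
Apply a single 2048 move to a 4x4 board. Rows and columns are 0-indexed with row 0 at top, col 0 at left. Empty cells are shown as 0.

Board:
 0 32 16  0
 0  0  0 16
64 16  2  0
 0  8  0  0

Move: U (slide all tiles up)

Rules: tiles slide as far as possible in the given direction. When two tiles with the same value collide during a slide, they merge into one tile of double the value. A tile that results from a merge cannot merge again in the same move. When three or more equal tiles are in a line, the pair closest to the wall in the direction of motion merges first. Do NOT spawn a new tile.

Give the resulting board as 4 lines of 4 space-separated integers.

Answer: 64 32 16 16
 0 16  2  0
 0  8  0  0
 0  0  0  0

Derivation:
Slide up:
col 0: [0, 0, 64, 0] -> [64, 0, 0, 0]
col 1: [32, 0, 16, 8] -> [32, 16, 8, 0]
col 2: [16, 0, 2, 0] -> [16, 2, 0, 0]
col 3: [0, 16, 0, 0] -> [16, 0, 0, 0]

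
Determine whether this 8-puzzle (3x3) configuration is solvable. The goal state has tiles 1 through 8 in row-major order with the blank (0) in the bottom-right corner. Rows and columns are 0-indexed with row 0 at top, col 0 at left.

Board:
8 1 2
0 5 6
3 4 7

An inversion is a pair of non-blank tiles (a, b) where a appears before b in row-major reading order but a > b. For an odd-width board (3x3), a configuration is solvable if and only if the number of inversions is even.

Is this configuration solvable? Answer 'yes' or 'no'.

Answer: no

Derivation:
Inversions (pairs i<j in row-major order where tile[i] > tile[j] > 0): 11
11 is odd, so the puzzle is not solvable.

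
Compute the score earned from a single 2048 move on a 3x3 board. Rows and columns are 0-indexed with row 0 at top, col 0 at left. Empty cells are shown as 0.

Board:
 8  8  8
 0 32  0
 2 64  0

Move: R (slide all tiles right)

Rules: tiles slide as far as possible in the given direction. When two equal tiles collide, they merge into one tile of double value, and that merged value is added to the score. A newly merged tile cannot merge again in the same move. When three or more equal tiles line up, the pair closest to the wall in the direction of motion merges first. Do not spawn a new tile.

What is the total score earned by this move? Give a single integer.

Slide right:
row 0: [8, 8, 8] -> [0, 8, 16]  score +16 (running 16)
row 1: [0, 32, 0] -> [0, 0, 32]  score +0 (running 16)
row 2: [2, 64, 0] -> [0, 2, 64]  score +0 (running 16)
Board after move:
 0  8 16
 0  0 32
 0  2 64

Answer: 16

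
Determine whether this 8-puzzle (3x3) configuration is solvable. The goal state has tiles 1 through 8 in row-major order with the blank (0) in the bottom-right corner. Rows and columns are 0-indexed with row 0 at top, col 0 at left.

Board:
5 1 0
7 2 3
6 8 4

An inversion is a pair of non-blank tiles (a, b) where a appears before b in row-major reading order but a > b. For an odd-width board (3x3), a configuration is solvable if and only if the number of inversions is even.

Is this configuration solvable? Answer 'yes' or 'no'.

Inversions (pairs i<j in row-major order where tile[i] > tile[j] > 0): 10
10 is even, so the puzzle is solvable.

Answer: yes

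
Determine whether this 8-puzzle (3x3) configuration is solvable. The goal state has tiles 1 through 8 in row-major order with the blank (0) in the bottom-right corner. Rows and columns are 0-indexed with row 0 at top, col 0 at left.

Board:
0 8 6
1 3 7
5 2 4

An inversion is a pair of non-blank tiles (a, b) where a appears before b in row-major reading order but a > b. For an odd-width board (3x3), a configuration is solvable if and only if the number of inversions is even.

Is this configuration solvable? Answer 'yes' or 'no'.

Inversions (pairs i<j in row-major order where tile[i] > tile[j] > 0): 18
18 is even, so the puzzle is solvable.

Answer: yes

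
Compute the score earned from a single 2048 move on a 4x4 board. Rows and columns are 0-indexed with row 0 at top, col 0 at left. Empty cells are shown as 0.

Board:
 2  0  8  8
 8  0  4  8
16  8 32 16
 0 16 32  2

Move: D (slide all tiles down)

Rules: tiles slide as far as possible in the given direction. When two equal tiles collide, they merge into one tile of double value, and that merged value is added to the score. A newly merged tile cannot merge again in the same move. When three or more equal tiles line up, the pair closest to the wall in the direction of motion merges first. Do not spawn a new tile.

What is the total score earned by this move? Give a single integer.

Answer: 80

Derivation:
Slide down:
col 0: [2, 8, 16, 0] -> [0, 2, 8, 16]  score +0 (running 0)
col 1: [0, 0, 8, 16] -> [0, 0, 8, 16]  score +0 (running 0)
col 2: [8, 4, 32, 32] -> [0, 8, 4, 64]  score +64 (running 64)
col 3: [8, 8, 16, 2] -> [0, 16, 16, 2]  score +16 (running 80)
Board after move:
 0  0  0  0
 2  0  8 16
 8  8  4 16
16 16 64  2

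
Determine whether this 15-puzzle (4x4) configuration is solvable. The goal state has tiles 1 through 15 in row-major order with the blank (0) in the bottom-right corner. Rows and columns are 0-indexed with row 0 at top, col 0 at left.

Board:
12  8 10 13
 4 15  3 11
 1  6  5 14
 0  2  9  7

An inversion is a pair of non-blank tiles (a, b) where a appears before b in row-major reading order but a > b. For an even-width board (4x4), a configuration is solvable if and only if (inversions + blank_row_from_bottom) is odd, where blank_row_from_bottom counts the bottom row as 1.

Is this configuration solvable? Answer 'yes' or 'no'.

Inversions: 62
Blank is in row 3 (0-indexed from top), which is row 1 counting from the bottom (bottom = 1).
62 + 1 = 63, which is odd, so the puzzle is solvable.

Answer: yes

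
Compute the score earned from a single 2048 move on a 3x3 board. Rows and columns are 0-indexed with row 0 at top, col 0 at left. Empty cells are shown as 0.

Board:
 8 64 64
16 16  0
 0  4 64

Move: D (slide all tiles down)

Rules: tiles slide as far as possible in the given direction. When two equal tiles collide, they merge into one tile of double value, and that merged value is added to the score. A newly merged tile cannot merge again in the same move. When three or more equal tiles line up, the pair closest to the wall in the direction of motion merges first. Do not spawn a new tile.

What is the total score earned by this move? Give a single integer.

Answer: 128

Derivation:
Slide down:
col 0: [8, 16, 0] -> [0, 8, 16]  score +0 (running 0)
col 1: [64, 16, 4] -> [64, 16, 4]  score +0 (running 0)
col 2: [64, 0, 64] -> [0, 0, 128]  score +128 (running 128)
Board after move:
  0  64   0
  8  16   0
 16   4 128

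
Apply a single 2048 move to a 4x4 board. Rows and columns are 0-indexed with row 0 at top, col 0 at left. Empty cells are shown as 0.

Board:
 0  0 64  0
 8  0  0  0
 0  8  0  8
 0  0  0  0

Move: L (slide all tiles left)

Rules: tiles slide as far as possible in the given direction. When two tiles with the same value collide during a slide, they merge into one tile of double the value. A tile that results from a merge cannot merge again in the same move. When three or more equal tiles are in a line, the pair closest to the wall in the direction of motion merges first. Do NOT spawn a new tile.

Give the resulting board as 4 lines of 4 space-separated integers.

Slide left:
row 0: [0, 0, 64, 0] -> [64, 0, 0, 0]
row 1: [8, 0, 0, 0] -> [8, 0, 0, 0]
row 2: [0, 8, 0, 8] -> [16, 0, 0, 0]
row 3: [0, 0, 0, 0] -> [0, 0, 0, 0]

Answer: 64  0  0  0
 8  0  0  0
16  0  0  0
 0  0  0  0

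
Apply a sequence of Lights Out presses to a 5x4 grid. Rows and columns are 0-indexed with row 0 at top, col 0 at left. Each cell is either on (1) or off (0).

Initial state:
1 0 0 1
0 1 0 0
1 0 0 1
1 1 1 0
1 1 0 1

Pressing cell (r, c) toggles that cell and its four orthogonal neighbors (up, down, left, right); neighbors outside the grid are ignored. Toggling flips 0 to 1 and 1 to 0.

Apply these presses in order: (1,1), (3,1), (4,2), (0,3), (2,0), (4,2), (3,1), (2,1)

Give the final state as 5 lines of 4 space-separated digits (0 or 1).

After press 1 at (1,1):
1 1 0 1
1 0 1 0
1 1 0 1
1 1 1 0
1 1 0 1

After press 2 at (3,1):
1 1 0 1
1 0 1 0
1 0 0 1
0 0 0 0
1 0 0 1

After press 3 at (4,2):
1 1 0 1
1 0 1 0
1 0 0 1
0 0 1 0
1 1 1 0

After press 4 at (0,3):
1 1 1 0
1 0 1 1
1 0 0 1
0 0 1 0
1 1 1 0

After press 5 at (2,0):
1 1 1 0
0 0 1 1
0 1 0 1
1 0 1 0
1 1 1 0

After press 6 at (4,2):
1 1 1 0
0 0 1 1
0 1 0 1
1 0 0 0
1 0 0 1

After press 7 at (3,1):
1 1 1 0
0 0 1 1
0 0 0 1
0 1 1 0
1 1 0 1

After press 8 at (2,1):
1 1 1 0
0 1 1 1
1 1 1 1
0 0 1 0
1 1 0 1

Answer: 1 1 1 0
0 1 1 1
1 1 1 1
0 0 1 0
1 1 0 1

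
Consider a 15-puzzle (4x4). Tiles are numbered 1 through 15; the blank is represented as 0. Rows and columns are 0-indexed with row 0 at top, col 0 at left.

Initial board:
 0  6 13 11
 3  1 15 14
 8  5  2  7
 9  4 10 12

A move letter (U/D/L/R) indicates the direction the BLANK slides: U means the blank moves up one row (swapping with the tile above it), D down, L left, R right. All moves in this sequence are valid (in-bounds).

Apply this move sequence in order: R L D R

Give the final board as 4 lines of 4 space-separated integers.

After move 1 (R):
 6  0 13 11
 3  1 15 14
 8  5  2  7
 9  4 10 12

After move 2 (L):
 0  6 13 11
 3  1 15 14
 8  5  2  7
 9  4 10 12

After move 3 (D):
 3  6 13 11
 0  1 15 14
 8  5  2  7
 9  4 10 12

After move 4 (R):
 3  6 13 11
 1  0 15 14
 8  5  2  7
 9  4 10 12

Answer:  3  6 13 11
 1  0 15 14
 8  5  2  7
 9  4 10 12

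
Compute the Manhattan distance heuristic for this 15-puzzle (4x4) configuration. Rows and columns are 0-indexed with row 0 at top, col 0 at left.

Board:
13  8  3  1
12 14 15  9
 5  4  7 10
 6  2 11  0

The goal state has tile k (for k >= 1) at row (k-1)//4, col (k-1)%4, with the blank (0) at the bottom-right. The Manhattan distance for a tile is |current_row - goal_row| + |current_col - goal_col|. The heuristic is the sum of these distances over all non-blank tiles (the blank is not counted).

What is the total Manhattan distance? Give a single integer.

Tile 13: (0,0)->(3,0) = 3
Tile 8: (0,1)->(1,3) = 3
Tile 3: (0,2)->(0,2) = 0
Tile 1: (0,3)->(0,0) = 3
Tile 12: (1,0)->(2,3) = 4
Tile 14: (1,1)->(3,1) = 2
Tile 15: (1,2)->(3,2) = 2
Tile 9: (1,3)->(2,0) = 4
Tile 5: (2,0)->(1,0) = 1
Tile 4: (2,1)->(0,3) = 4
Tile 7: (2,2)->(1,2) = 1
Tile 10: (2,3)->(2,1) = 2
Tile 6: (3,0)->(1,1) = 3
Tile 2: (3,1)->(0,1) = 3
Tile 11: (3,2)->(2,2) = 1
Sum: 3 + 3 + 0 + 3 + 4 + 2 + 2 + 4 + 1 + 4 + 1 + 2 + 3 + 3 + 1 = 36

Answer: 36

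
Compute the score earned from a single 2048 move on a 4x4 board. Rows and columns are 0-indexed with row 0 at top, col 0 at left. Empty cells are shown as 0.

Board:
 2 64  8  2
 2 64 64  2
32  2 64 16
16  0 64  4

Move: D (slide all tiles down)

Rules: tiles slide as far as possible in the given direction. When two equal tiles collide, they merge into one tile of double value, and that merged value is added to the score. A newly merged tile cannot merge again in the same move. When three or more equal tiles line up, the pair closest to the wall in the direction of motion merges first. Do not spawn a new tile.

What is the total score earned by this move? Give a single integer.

Answer: 264

Derivation:
Slide down:
col 0: [2, 2, 32, 16] -> [0, 4, 32, 16]  score +4 (running 4)
col 1: [64, 64, 2, 0] -> [0, 0, 128, 2]  score +128 (running 132)
col 2: [8, 64, 64, 64] -> [0, 8, 64, 128]  score +128 (running 260)
col 3: [2, 2, 16, 4] -> [0, 4, 16, 4]  score +4 (running 264)
Board after move:
  0   0   0   0
  4   0   8   4
 32 128  64  16
 16   2 128   4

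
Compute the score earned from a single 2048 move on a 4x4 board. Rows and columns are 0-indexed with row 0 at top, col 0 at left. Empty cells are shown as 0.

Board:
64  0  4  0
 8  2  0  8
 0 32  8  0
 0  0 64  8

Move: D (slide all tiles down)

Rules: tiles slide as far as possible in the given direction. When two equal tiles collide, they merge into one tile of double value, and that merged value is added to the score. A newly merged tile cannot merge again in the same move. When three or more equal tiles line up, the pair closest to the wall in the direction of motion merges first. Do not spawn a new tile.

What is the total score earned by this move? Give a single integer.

Answer: 16

Derivation:
Slide down:
col 0: [64, 8, 0, 0] -> [0, 0, 64, 8]  score +0 (running 0)
col 1: [0, 2, 32, 0] -> [0, 0, 2, 32]  score +0 (running 0)
col 2: [4, 0, 8, 64] -> [0, 4, 8, 64]  score +0 (running 0)
col 3: [0, 8, 0, 8] -> [0, 0, 0, 16]  score +16 (running 16)
Board after move:
 0  0  0  0
 0  0  4  0
64  2  8  0
 8 32 64 16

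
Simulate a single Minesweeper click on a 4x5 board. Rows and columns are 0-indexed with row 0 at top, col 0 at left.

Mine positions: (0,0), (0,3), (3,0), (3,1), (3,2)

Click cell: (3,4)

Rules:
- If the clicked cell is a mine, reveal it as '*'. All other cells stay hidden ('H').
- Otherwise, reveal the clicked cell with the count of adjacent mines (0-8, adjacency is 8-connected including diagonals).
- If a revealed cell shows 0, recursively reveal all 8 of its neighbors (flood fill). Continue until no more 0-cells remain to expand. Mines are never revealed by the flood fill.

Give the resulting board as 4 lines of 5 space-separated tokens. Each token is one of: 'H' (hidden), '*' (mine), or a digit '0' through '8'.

H H H H H
H H H 1 1
H H H 1 0
H H H 1 0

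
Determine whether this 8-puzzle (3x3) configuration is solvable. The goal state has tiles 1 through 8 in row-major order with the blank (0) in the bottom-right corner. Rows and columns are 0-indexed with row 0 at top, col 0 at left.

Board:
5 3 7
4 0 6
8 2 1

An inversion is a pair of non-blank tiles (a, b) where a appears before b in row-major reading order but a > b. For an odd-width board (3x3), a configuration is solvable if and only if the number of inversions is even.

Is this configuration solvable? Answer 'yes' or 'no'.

Inversions (pairs i<j in row-major order where tile[i] > tile[j] > 0): 17
17 is odd, so the puzzle is not solvable.

Answer: no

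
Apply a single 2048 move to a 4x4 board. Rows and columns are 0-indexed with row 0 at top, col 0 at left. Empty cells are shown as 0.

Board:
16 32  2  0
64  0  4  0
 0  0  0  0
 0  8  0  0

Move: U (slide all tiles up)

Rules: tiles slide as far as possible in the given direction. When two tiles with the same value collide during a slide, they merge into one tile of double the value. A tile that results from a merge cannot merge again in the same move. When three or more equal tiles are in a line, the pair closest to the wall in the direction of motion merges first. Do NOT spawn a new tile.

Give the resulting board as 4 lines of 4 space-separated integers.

Slide up:
col 0: [16, 64, 0, 0] -> [16, 64, 0, 0]
col 1: [32, 0, 0, 8] -> [32, 8, 0, 0]
col 2: [2, 4, 0, 0] -> [2, 4, 0, 0]
col 3: [0, 0, 0, 0] -> [0, 0, 0, 0]

Answer: 16 32  2  0
64  8  4  0
 0  0  0  0
 0  0  0  0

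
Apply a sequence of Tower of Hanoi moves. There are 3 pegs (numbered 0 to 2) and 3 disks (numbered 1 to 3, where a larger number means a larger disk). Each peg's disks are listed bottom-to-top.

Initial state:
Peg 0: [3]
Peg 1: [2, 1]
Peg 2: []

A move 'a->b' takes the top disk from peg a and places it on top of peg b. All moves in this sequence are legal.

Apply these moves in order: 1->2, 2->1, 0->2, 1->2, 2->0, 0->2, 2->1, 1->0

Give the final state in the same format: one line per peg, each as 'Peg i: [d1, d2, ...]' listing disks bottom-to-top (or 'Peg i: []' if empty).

After move 1 (1->2):
Peg 0: [3]
Peg 1: [2]
Peg 2: [1]

After move 2 (2->1):
Peg 0: [3]
Peg 1: [2, 1]
Peg 2: []

After move 3 (0->2):
Peg 0: []
Peg 1: [2, 1]
Peg 2: [3]

After move 4 (1->2):
Peg 0: []
Peg 1: [2]
Peg 2: [3, 1]

After move 5 (2->0):
Peg 0: [1]
Peg 1: [2]
Peg 2: [3]

After move 6 (0->2):
Peg 0: []
Peg 1: [2]
Peg 2: [3, 1]

After move 7 (2->1):
Peg 0: []
Peg 1: [2, 1]
Peg 2: [3]

After move 8 (1->0):
Peg 0: [1]
Peg 1: [2]
Peg 2: [3]

Answer: Peg 0: [1]
Peg 1: [2]
Peg 2: [3]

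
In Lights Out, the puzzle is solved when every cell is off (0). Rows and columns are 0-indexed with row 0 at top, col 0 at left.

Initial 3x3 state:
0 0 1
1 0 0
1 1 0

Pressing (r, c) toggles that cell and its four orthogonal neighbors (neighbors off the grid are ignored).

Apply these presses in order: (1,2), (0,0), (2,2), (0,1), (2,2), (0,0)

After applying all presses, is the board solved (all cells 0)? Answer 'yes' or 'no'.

Answer: no

Derivation:
After press 1 at (1,2):
0 0 0
1 1 1
1 1 1

After press 2 at (0,0):
1 1 0
0 1 1
1 1 1

After press 3 at (2,2):
1 1 0
0 1 0
1 0 0

After press 4 at (0,1):
0 0 1
0 0 0
1 0 0

After press 5 at (2,2):
0 0 1
0 0 1
1 1 1

After press 6 at (0,0):
1 1 1
1 0 1
1 1 1

Lights still on: 8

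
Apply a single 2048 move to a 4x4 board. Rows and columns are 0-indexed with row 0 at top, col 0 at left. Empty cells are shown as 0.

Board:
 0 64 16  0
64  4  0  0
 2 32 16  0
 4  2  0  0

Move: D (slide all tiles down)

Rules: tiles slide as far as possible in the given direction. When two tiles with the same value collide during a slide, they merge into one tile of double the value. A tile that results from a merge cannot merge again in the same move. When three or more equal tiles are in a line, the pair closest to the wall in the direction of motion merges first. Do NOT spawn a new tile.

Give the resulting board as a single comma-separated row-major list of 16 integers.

Slide down:
col 0: [0, 64, 2, 4] -> [0, 64, 2, 4]
col 1: [64, 4, 32, 2] -> [64, 4, 32, 2]
col 2: [16, 0, 16, 0] -> [0, 0, 0, 32]
col 3: [0, 0, 0, 0] -> [0, 0, 0, 0]

Answer: 0, 64, 0, 0, 64, 4, 0, 0, 2, 32, 0, 0, 4, 2, 32, 0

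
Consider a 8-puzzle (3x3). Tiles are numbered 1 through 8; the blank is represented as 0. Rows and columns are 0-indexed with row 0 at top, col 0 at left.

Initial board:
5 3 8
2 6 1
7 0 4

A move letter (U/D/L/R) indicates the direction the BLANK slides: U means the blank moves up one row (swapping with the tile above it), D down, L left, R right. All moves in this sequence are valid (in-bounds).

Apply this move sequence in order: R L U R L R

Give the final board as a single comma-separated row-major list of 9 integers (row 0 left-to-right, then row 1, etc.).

After move 1 (R):
5 3 8
2 6 1
7 4 0

After move 2 (L):
5 3 8
2 6 1
7 0 4

After move 3 (U):
5 3 8
2 0 1
7 6 4

After move 4 (R):
5 3 8
2 1 0
7 6 4

After move 5 (L):
5 3 8
2 0 1
7 6 4

After move 6 (R):
5 3 8
2 1 0
7 6 4

Answer: 5, 3, 8, 2, 1, 0, 7, 6, 4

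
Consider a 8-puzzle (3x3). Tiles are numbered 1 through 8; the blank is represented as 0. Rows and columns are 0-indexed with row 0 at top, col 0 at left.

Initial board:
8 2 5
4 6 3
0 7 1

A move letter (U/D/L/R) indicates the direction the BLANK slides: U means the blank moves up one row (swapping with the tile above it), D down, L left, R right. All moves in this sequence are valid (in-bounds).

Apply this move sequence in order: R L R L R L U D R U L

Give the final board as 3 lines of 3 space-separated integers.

After move 1 (R):
8 2 5
4 6 3
7 0 1

After move 2 (L):
8 2 5
4 6 3
0 7 1

After move 3 (R):
8 2 5
4 6 3
7 0 1

After move 4 (L):
8 2 5
4 6 3
0 7 1

After move 5 (R):
8 2 5
4 6 3
7 0 1

After move 6 (L):
8 2 5
4 6 3
0 7 1

After move 7 (U):
8 2 5
0 6 3
4 7 1

After move 8 (D):
8 2 5
4 6 3
0 7 1

After move 9 (R):
8 2 5
4 6 3
7 0 1

After move 10 (U):
8 2 5
4 0 3
7 6 1

After move 11 (L):
8 2 5
0 4 3
7 6 1

Answer: 8 2 5
0 4 3
7 6 1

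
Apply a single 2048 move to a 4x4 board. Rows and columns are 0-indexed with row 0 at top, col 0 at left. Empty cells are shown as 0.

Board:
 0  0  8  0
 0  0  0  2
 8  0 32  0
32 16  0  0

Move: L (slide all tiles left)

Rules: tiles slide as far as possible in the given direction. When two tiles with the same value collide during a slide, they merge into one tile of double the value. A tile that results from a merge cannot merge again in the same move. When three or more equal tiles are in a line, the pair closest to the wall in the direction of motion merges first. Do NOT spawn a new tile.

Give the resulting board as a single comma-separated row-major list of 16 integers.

Answer: 8, 0, 0, 0, 2, 0, 0, 0, 8, 32, 0, 0, 32, 16, 0, 0

Derivation:
Slide left:
row 0: [0, 0, 8, 0] -> [8, 0, 0, 0]
row 1: [0, 0, 0, 2] -> [2, 0, 0, 0]
row 2: [8, 0, 32, 0] -> [8, 32, 0, 0]
row 3: [32, 16, 0, 0] -> [32, 16, 0, 0]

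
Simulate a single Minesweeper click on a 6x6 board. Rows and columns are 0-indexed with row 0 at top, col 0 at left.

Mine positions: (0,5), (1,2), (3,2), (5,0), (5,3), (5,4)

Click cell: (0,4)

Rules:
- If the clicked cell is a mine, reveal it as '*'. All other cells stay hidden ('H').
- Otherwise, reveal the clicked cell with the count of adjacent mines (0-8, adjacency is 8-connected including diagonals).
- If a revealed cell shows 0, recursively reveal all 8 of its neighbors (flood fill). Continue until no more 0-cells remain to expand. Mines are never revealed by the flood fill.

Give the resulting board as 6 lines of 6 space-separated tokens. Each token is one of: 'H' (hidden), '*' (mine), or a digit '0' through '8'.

H H H H 1 H
H H H H H H
H H H H H H
H H H H H H
H H H H H H
H H H H H H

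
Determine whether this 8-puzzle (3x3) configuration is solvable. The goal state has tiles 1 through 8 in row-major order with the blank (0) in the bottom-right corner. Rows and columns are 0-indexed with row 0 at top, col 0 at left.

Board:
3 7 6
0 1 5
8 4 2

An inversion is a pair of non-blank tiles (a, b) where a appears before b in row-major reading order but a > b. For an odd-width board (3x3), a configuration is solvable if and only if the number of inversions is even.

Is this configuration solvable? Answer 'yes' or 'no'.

Inversions (pairs i<j in row-major order where tile[i] > tile[j] > 0): 16
16 is even, so the puzzle is solvable.

Answer: yes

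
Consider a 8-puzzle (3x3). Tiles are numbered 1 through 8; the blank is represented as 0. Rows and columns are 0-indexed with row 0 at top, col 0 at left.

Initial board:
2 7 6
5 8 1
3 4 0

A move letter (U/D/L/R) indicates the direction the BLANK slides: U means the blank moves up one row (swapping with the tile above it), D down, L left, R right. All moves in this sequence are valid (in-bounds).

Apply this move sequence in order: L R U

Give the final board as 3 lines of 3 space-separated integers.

After move 1 (L):
2 7 6
5 8 1
3 0 4

After move 2 (R):
2 7 6
5 8 1
3 4 0

After move 3 (U):
2 7 6
5 8 0
3 4 1

Answer: 2 7 6
5 8 0
3 4 1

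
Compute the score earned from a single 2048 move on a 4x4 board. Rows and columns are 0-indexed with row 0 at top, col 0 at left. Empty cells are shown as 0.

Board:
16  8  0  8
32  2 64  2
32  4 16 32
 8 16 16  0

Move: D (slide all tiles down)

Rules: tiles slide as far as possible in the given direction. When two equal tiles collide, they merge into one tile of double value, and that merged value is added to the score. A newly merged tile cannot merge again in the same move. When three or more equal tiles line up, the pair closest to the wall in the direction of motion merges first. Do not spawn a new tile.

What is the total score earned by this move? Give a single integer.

Slide down:
col 0: [16, 32, 32, 8] -> [0, 16, 64, 8]  score +64 (running 64)
col 1: [8, 2, 4, 16] -> [8, 2, 4, 16]  score +0 (running 64)
col 2: [0, 64, 16, 16] -> [0, 0, 64, 32]  score +32 (running 96)
col 3: [8, 2, 32, 0] -> [0, 8, 2, 32]  score +0 (running 96)
Board after move:
 0  8  0  0
16  2  0  8
64  4 64  2
 8 16 32 32

Answer: 96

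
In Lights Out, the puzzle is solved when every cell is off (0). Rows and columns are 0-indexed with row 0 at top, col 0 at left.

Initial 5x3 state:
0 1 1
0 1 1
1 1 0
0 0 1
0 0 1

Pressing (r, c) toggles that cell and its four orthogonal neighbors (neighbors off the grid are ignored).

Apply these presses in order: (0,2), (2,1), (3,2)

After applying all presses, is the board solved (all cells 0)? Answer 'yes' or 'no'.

Answer: yes

Derivation:
After press 1 at (0,2):
0 0 0
0 1 0
1 1 0
0 0 1
0 0 1

After press 2 at (2,1):
0 0 0
0 0 0
0 0 1
0 1 1
0 0 1

After press 3 at (3,2):
0 0 0
0 0 0
0 0 0
0 0 0
0 0 0

Lights still on: 0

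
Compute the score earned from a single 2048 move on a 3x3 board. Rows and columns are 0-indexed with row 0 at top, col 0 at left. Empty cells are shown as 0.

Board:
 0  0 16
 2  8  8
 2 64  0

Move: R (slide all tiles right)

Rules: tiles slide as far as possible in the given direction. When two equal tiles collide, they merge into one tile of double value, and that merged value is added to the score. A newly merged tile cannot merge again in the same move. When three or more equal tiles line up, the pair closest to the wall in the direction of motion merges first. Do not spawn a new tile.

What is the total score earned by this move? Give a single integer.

Answer: 16

Derivation:
Slide right:
row 0: [0, 0, 16] -> [0, 0, 16]  score +0 (running 0)
row 1: [2, 8, 8] -> [0, 2, 16]  score +16 (running 16)
row 2: [2, 64, 0] -> [0, 2, 64]  score +0 (running 16)
Board after move:
 0  0 16
 0  2 16
 0  2 64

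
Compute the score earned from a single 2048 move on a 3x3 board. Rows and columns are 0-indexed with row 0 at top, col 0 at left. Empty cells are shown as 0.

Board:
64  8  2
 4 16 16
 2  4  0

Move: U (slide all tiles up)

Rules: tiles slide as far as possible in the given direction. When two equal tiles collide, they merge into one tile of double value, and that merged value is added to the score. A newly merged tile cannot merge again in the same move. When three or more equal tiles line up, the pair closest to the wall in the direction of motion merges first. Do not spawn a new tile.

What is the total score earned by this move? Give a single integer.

Answer: 0

Derivation:
Slide up:
col 0: [64, 4, 2] -> [64, 4, 2]  score +0 (running 0)
col 1: [8, 16, 4] -> [8, 16, 4]  score +0 (running 0)
col 2: [2, 16, 0] -> [2, 16, 0]  score +0 (running 0)
Board after move:
64  8  2
 4 16 16
 2  4  0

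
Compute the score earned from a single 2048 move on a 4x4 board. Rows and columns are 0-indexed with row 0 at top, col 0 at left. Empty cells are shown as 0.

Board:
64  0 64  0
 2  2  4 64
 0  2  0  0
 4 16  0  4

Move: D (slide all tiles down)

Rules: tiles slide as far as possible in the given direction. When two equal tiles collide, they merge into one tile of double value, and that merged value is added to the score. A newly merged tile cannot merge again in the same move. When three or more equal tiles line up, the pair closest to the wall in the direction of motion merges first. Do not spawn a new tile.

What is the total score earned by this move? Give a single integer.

Slide down:
col 0: [64, 2, 0, 4] -> [0, 64, 2, 4]  score +0 (running 0)
col 1: [0, 2, 2, 16] -> [0, 0, 4, 16]  score +4 (running 4)
col 2: [64, 4, 0, 0] -> [0, 0, 64, 4]  score +0 (running 4)
col 3: [0, 64, 0, 4] -> [0, 0, 64, 4]  score +0 (running 4)
Board after move:
 0  0  0  0
64  0  0  0
 2  4 64 64
 4 16  4  4

Answer: 4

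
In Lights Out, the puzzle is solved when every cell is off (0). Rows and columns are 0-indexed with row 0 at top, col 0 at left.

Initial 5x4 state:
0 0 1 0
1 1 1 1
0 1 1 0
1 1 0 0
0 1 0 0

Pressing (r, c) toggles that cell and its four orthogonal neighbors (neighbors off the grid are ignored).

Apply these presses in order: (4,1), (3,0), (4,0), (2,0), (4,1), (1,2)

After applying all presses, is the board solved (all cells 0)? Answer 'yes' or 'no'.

Answer: yes

Derivation:
After press 1 at (4,1):
0 0 1 0
1 1 1 1
0 1 1 0
1 0 0 0
1 0 1 0

After press 2 at (3,0):
0 0 1 0
1 1 1 1
1 1 1 0
0 1 0 0
0 0 1 0

After press 3 at (4,0):
0 0 1 0
1 1 1 1
1 1 1 0
1 1 0 0
1 1 1 0

After press 4 at (2,0):
0 0 1 0
0 1 1 1
0 0 1 0
0 1 0 0
1 1 1 0

After press 5 at (4,1):
0 0 1 0
0 1 1 1
0 0 1 0
0 0 0 0
0 0 0 0

After press 6 at (1,2):
0 0 0 0
0 0 0 0
0 0 0 0
0 0 0 0
0 0 0 0

Lights still on: 0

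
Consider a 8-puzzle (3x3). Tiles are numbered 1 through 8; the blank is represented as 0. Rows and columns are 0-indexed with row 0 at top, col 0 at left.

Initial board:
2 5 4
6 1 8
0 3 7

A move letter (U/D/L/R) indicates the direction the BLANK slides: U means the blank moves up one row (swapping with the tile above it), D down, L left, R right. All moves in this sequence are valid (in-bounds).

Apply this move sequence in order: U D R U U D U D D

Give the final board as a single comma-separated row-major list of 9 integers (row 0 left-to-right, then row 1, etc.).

Answer: 2, 5, 4, 6, 1, 8, 3, 0, 7

Derivation:
After move 1 (U):
2 5 4
0 1 8
6 3 7

After move 2 (D):
2 5 4
6 1 8
0 3 7

After move 3 (R):
2 5 4
6 1 8
3 0 7

After move 4 (U):
2 5 4
6 0 8
3 1 7

After move 5 (U):
2 0 4
6 5 8
3 1 7

After move 6 (D):
2 5 4
6 0 8
3 1 7

After move 7 (U):
2 0 4
6 5 8
3 1 7

After move 8 (D):
2 5 4
6 0 8
3 1 7

After move 9 (D):
2 5 4
6 1 8
3 0 7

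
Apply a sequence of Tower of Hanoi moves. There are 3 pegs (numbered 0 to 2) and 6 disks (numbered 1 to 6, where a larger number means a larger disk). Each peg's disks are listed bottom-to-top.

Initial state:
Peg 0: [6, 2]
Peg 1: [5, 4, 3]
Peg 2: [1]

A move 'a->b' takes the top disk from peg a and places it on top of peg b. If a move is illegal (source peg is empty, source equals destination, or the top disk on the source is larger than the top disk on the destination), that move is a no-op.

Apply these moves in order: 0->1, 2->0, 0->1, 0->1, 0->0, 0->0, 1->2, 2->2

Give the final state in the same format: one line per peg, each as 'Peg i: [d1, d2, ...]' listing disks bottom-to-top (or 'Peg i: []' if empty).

Answer: Peg 0: [6]
Peg 1: [5, 4, 3, 2]
Peg 2: [1]

Derivation:
After move 1 (0->1):
Peg 0: [6]
Peg 1: [5, 4, 3, 2]
Peg 2: [1]

After move 2 (2->0):
Peg 0: [6, 1]
Peg 1: [5, 4, 3, 2]
Peg 2: []

After move 3 (0->1):
Peg 0: [6]
Peg 1: [5, 4, 3, 2, 1]
Peg 2: []

After move 4 (0->1):
Peg 0: [6]
Peg 1: [5, 4, 3, 2, 1]
Peg 2: []

After move 5 (0->0):
Peg 0: [6]
Peg 1: [5, 4, 3, 2, 1]
Peg 2: []

After move 6 (0->0):
Peg 0: [6]
Peg 1: [5, 4, 3, 2, 1]
Peg 2: []

After move 7 (1->2):
Peg 0: [6]
Peg 1: [5, 4, 3, 2]
Peg 2: [1]

After move 8 (2->2):
Peg 0: [6]
Peg 1: [5, 4, 3, 2]
Peg 2: [1]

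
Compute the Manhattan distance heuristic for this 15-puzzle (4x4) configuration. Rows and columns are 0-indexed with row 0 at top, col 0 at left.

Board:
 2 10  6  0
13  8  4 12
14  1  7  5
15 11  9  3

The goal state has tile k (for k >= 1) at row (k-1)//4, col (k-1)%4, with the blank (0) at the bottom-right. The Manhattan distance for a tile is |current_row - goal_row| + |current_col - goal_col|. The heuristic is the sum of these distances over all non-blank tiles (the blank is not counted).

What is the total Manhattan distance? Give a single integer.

Tile 2: at (0,0), goal (0,1), distance |0-0|+|0-1| = 1
Tile 10: at (0,1), goal (2,1), distance |0-2|+|1-1| = 2
Tile 6: at (0,2), goal (1,1), distance |0-1|+|2-1| = 2
Tile 13: at (1,0), goal (3,0), distance |1-3|+|0-0| = 2
Tile 8: at (1,1), goal (1,3), distance |1-1|+|1-3| = 2
Tile 4: at (1,2), goal (0,3), distance |1-0|+|2-3| = 2
Tile 12: at (1,3), goal (2,3), distance |1-2|+|3-3| = 1
Tile 14: at (2,0), goal (3,1), distance |2-3|+|0-1| = 2
Tile 1: at (2,1), goal (0,0), distance |2-0|+|1-0| = 3
Tile 7: at (2,2), goal (1,2), distance |2-1|+|2-2| = 1
Tile 5: at (2,3), goal (1,0), distance |2-1|+|3-0| = 4
Tile 15: at (3,0), goal (3,2), distance |3-3|+|0-2| = 2
Tile 11: at (3,1), goal (2,2), distance |3-2|+|1-2| = 2
Tile 9: at (3,2), goal (2,0), distance |3-2|+|2-0| = 3
Tile 3: at (3,3), goal (0,2), distance |3-0|+|3-2| = 4
Sum: 1 + 2 + 2 + 2 + 2 + 2 + 1 + 2 + 3 + 1 + 4 + 2 + 2 + 3 + 4 = 33

Answer: 33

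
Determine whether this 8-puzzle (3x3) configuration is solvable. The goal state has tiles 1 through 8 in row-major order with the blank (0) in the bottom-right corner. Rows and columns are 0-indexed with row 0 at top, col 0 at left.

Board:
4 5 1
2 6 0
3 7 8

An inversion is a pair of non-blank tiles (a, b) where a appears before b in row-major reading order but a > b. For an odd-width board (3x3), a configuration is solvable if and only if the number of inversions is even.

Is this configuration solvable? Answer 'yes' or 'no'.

Answer: no

Derivation:
Inversions (pairs i<j in row-major order where tile[i] > tile[j] > 0): 7
7 is odd, so the puzzle is not solvable.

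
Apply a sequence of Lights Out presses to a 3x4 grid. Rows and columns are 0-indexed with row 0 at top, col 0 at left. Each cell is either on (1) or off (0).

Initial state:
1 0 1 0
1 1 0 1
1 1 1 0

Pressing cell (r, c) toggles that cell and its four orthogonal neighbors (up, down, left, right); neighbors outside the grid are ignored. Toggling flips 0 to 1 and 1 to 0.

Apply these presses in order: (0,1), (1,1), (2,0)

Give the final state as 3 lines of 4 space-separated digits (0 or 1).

Answer: 0 0 0 0
1 1 1 1
0 1 1 0

Derivation:
After press 1 at (0,1):
0 1 0 0
1 0 0 1
1 1 1 0

After press 2 at (1,1):
0 0 0 0
0 1 1 1
1 0 1 0

After press 3 at (2,0):
0 0 0 0
1 1 1 1
0 1 1 0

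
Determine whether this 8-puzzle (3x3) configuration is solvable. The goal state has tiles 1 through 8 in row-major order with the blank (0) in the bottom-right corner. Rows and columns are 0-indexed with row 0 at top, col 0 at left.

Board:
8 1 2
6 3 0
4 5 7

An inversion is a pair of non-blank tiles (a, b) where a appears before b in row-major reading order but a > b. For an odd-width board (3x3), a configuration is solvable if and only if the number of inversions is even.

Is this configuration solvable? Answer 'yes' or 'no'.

Answer: yes

Derivation:
Inversions (pairs i<j in row-major order where tile[i] > tile[j] > 0): 10
10 is even, so the puzzle is solvable.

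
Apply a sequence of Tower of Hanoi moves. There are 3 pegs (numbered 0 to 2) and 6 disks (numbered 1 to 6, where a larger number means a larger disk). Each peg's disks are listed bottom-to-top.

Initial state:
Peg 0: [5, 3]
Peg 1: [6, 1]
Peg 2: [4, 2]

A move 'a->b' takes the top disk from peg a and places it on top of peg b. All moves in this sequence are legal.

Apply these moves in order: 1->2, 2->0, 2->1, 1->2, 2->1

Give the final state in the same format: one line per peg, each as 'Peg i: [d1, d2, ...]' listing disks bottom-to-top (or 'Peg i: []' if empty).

Answer: Peg 0: [5, 3, 1]
Peg 1: [6, 2]
Peg 2: [4]

Derivation:
After move 1 (1->2):
Peg 0: [5, 3]
Peg 1: [6]
Peg 2: [4, 2, 1]

After move 2 (2->0):
Peg 0: [5, 3, 1]
Peg 1: [6]
Peg 2: [4, 2]

After move 3 (2->1):
Peg 0: [5, 3, 1]
Peg 1: [6, 2]
Peg 2: [4]

After move 4 (1->2):
Peg 0: [5, 3, 1]
Peg 1: [6]
Peg 2: [4, 2]

After move 5 (2->1):
Peg 0: [5, 3, 1]
Peg 1: [6, 2]
Peg 2: [4]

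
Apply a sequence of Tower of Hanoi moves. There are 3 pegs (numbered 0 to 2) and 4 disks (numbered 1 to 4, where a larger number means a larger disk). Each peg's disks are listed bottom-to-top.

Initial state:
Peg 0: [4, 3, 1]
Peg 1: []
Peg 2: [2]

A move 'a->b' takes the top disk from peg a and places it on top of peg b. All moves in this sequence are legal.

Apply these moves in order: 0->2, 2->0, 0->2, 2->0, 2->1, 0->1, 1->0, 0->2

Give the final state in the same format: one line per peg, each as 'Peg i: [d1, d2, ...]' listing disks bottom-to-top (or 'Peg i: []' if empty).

After move 1 (0->2):
Peg 0: [4, 3]
Peg 1: []
Peg 2: [2, 1]

After move 2 (2->0):
Peg 0: [4, 3, 1]
Peg 1: []
Peg 2: [2]

After move 3 (0->2):
Peg 0: [4, 3]
Peg 1: []
Peg 2: [2, 1]

After move 4 (2->0):
Peg 0: [4, 3, 1]
Peg 1: []
Peg 2: [2]

After move 5 (2->1):
Peg 0: [4, 3, 1]
Peg 1: [2]
Peg 2: []

After move 6 (0->1):
Peg 0: [4, 3]
Peg 1: [2, 1]
Peg 2: []

After move 7 (1->0):
Peg 0: [4, 3, 1]
Peg 1: [2]
Peg 2: []

After move 8 (0->2):
Peg 0: [4, 3]
Peg 1: [2]
Peg 2: [1]

Answer: Peg 0: [4, 3]
Peg 1: [2]
Peg 2: [1]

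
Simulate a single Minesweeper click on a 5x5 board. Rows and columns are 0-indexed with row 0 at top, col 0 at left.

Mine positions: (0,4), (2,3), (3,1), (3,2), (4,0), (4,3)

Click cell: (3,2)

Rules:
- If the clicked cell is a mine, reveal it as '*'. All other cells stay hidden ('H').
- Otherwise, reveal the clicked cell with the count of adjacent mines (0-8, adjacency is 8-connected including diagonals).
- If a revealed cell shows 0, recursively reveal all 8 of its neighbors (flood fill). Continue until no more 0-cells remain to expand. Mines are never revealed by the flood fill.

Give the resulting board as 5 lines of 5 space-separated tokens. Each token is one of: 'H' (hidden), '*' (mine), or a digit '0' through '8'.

H H H H H
H H H H H
H H H H H
H H * H H
H H H H H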